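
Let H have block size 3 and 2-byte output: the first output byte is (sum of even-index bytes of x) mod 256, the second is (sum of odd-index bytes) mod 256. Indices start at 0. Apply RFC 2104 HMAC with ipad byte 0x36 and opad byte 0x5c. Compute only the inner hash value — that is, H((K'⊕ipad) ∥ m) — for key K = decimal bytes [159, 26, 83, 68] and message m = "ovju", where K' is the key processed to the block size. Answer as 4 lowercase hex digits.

Key decimal bytes [159, 26, 83, 68] = 9f 1a 53 44 is 4 bytes > B = 3, so hash it first: H(key) = f2 5e, then zero-pad to 3 bytes: K' = f2 5e 00.
K' ⊕ ipad = c4 68 36.
Inner input = c4 68 36 ∥ 6f 76 6a 75.
Inner hash: even-index sum = 485 mod 256 = 229; odd-index sum = 321 mod 256 = 65 → e5 41.

e541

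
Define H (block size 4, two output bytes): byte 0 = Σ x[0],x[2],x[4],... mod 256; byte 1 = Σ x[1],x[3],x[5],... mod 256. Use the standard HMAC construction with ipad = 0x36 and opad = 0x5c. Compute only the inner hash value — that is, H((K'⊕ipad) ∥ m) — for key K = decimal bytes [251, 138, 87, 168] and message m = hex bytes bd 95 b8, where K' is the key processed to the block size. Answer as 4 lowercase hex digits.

Key decimal bytes [251, 138, 87, 168] = fb 8a 57 a8 is exactly B = 4 bytes: K' = fb 8a 57 a8.
K' ⊕ ipad = cd bc 61 9e.
Inner input = cd bc 61 9e ∥ bd 95 b8.
Inner hash: even-index sum = 675 mod 256 = 163; odd-index sum = 495 mod 256 = 239 → a3 ef.

a3ef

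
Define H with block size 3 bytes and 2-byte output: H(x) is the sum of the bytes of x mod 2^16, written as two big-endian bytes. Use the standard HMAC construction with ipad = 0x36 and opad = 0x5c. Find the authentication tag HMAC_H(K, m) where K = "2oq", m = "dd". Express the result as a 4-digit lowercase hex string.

013b

Key "2oq" = 32 6f 71 is exactly B = 3 bytes: K' = 32 6f 71.
K' ⊕ ipad = 04 59 47.  K' ⊕ opad = 6e 33 2d.
Inner input = (K'⊕ipad) ∥ m = 04 59 47 ∥ 64 64.
Inner hash: sum = 4+89+71+100+100 = 364 → 01 6c.
Outer input = (K'⊕opad) ∥ inner = 6e 33 2d ∥ 01 6c.
Outer hash (tag): sum = 110+51+45+1+108 = 315 → 01 3b.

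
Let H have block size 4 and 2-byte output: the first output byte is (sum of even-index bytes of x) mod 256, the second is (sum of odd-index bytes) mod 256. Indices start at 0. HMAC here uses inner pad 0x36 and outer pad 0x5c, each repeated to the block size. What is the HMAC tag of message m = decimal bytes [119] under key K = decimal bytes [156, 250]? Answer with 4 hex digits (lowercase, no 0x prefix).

Key decimal bytes [156, 250] = 9c fa is 2 bytes ≤ B = 4; zero-pad to 4 bytes: K' = 9c fa 00 00.
K' ⊕ ipad = aa cc 36 36.  K' ⊕ opad = c0 a6 5c 5c.
Inner input = (K'⊕ipad) ∥ m = aa cc 36 36 ∥ 77.
Inner hash: even-index sum = 343 mod 256 = 87; odd-index sum = 258 mod 256 = 2 → 57 02.
Outer input = (K'⊕opad) ∥ inner = c0 a6 5c 5c ∥ 57 02.
Outer hash (tag): even-index sum = 371 mod 256 = 115; odd-index sum = 260 mod 256 = 4 → 73 04.

7304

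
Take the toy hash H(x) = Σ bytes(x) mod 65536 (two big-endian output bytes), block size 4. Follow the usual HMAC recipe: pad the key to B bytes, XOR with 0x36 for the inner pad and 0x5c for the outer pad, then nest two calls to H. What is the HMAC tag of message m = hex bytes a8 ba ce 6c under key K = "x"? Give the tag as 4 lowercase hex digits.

Key "x" = 78 is 1 byte ≤ B = 4; zero-pad to 4 bytes: K' = 78 00 00 00.
K' ⊕ ipad = 4e 36 36 36.  K' ⊕ opad = 24 5c 5c 5c.
Inner input = (K'⊕ipad) ∥ m = 4e 36 36 36 ∥ a8 ba ce 6c.
Inner hash: sum = 78+54+54+54+168+186+206+108 = 908 → 03 8c.
Outer input = (K'⊕opad) ∥ inner = 24 5c 5c 5c ∥ 03 8c.
Outer hash (tag): sum = 36+92+92+92+3+140 = 455 → 01 c7.

01c7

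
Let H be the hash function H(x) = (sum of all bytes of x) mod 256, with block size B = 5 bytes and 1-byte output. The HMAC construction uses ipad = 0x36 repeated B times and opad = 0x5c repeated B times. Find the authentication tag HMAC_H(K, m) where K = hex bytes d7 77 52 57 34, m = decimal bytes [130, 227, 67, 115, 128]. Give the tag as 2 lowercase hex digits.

bb

Key hex bytes d7 77 52 57 34 is exactly B = 5 bytes: K' = d7 77 52 57 34.
K' ⊕ ipad = e1 41 64 61 02.  K' ⊕ opad = 8b 2b 0e 0b 68.
Inner input = (K'⊕ipad) ∥ m = e1 41 64 61 02 ∥ 82 e3 43 73 80.
Inner hash: sum = 225+65+100+97+2+130+227+67+115+128 = 1156; mod 256 = 132 → 84.
Outer input = (K'⊕opad) ∥ inner = 8b 2b 0e 0b 68 ∥ 84.
Outer hash (tag): sum = 139+43+14+11+104+132 = 443; mod 256 = 187 → bb.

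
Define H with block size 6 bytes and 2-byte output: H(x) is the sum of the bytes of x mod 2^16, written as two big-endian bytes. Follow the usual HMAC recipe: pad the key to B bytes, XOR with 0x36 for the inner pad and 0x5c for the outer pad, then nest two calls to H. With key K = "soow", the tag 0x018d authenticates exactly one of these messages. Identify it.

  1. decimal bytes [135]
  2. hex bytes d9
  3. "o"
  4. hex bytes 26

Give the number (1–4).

3

Key "soow" = 73 6f 6f 77 is 4 bytes ≤ B = 6; zero-pad to 6 bytes: K' = 73 6f 6f 77 00 00.
K' ⊕ ipad = 45 59 59 41 36 36; K' ⊕ opad = 2f 33 33 2b 5c 5c.
m1: inner = H(45 59 59 41 36 36 87) = 02 2b; tag = H(2f 33 33 2b 5c 5c 02 2b) = 01a5
m2: inner = H(45 59 59 41 36 36 d9) = 02 7d; tag = H(2f 33 33 2b 5c 5c 02 7d) = 01f7
m3: inner = H(45 59 59 41 36 36 6f) = 02 13; tag = H(2f 33 33 2b 5c 5c 02 13) = 018d ← matches
m4: inner = H(45 59 59 41 36 36 26) = 01 ca; tag = H(2f 33 33 2b 5c 5c 01 ca) = 0243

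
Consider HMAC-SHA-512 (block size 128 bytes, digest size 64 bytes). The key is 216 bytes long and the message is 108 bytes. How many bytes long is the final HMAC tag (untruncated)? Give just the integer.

64

The tag is one SHA-512 digest: 64 bytes.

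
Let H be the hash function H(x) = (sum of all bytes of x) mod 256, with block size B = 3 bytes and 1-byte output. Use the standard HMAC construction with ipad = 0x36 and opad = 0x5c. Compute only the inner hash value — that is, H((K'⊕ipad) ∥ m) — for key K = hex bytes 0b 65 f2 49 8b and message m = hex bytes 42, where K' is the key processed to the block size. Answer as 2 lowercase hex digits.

Key hex bytes 0b 65 f2 49 8b is 5 bytes > B = 3, so hash it first: H(key) = 36, then zero-pad to 3 bytes: K' = 36 00 00.
K' ⊕ ipad = 00 36 36.
Inner input = 00 36 36 ∥ 42.
Inner hash: sum = 0+54+54+66 = 174 → ae.

ae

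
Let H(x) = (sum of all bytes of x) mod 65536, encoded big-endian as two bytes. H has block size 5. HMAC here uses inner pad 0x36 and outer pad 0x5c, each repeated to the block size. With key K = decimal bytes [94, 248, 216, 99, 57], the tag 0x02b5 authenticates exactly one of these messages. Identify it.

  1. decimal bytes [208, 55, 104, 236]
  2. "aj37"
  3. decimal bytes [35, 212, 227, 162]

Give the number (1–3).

Key decimal bytes [94, 248, 216, 99, 57] = 5e f8 d8 63 39 is exactly B = 5 bytes: K' = 5e f8 d8 63 39.
K' ⊕ ipad = 68 ce ee 55 0f; K' ⊕ opad = 02 a4 84 3f 65.
m1: inner = H(68 ce ee 55 0f d0 37 68 ec) = 04 e3; tag = H(02 a4 84 3f 65 04 e3) = 02b5 ← matches
m2: inner = H(68 ce ee 55 0f 61 6a 33 37) = 03 bd; tag = H(02 a4 84 3f 65 03 bd) = 028e
m3: inner = H(68 ce ee 55 0f 23 d4 e3 a2) = 05 04; tag = H(02 a4 84 3f 65 05 04) = 01d7

1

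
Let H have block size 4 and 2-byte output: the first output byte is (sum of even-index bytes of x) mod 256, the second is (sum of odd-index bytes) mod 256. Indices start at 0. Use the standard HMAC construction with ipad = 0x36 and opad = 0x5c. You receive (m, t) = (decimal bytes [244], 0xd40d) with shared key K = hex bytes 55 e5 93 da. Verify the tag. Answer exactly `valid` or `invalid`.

invalid

Key hex bytes 55 e5 93 da is exactly B = 4 bytes: K' = 55 e5 93 da.
K' ⊕ ipad = 63 d3 a5 ec; K' ⊕ opad = 09 b9 cf 86.
Inner hash: even-index sum = 508 mod 256 = 252; odd-index sum = 447 mod 256 = 191 → fc bf.
Outer hash (recomputed tag): even-index sum = 468 mod 256 = 212; odd-index sum = 510 mod 256 = 254 → d4 fe.
Recomputed tag = d4fe; claimed = d40d → mismatch.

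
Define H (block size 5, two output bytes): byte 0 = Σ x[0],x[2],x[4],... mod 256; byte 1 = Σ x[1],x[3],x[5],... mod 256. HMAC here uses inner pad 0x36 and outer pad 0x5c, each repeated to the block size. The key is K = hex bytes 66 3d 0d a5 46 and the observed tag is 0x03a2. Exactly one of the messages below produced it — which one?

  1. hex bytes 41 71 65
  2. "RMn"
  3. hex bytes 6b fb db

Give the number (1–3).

Key hex bytes 66 3d 0d a5 46 is exactly B = 5 bytes: K' = 66 3d 0d a5 46.
K' ⊕ ipad = 50 0b 3b 93 70; K' ⊕ opad = 3a 61 51 f9 1a.
m1: inner = H(50 0b 3b 93 70 41 71 65) = 6c 44; tag = H(3a 61 51 f9 1a 6c 44) = e9c6
m2: inner = H(50 0b 3b 93 70 52 4d 6e) = 48 5e; tag = H(3a 61 51 f9 1a 48 5e) = 03a2 ← matches
m3: inner = H(50 0b 3b 93 70 6b fb db) = f6 e4; tag = H(3a 61 51 f9 1a f6 e4) = 8950

2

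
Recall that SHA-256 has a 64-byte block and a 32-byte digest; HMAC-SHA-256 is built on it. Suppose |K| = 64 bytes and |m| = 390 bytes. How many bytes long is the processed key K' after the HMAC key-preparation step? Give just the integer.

Key is 64 ≤ 64 bytes, zero-padded: |K'| = 64.

64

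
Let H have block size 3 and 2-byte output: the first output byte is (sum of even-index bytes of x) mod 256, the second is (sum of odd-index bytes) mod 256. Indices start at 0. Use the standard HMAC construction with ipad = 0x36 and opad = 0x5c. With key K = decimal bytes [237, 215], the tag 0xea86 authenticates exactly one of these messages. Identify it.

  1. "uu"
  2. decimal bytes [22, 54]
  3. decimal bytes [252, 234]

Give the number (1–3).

Key decimal bytes [237, 215] = ed d7 is 2 bytes ≤ B = 3; zero-pad to 3 bytes: K' = ed d7 00.
K' ⊕ ipad = db e1 36; K' ⊕ opad = b1 8b 5c.
m1: inner = H(db e1 36 75 75) = 86 56; tag = H(b1 8b 5c 86 56) = 6311
m2: inner = H(db e1 36 16 36) = 47 f7; tag = H(b1 8b 5c 47 f7) = 04d2
m3: inner = H(db e1 36 fc ea) = fb dd; tag = H(b1 8b 5c fb dd) = ea86 ← matches

3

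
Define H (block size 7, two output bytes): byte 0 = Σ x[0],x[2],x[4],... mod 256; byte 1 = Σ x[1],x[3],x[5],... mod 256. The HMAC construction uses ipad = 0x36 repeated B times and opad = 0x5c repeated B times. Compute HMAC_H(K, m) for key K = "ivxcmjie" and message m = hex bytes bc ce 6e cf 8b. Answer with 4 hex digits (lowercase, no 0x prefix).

Key "ivxcmjie" = 69 76 78 63 6d 6a 69 65 is 8 bytes > B = 7, so hash it first: H(key) = b7 a8, then zero-pad to 7 bytes: K' = b7 a8 00 00 00 00 00.
K' ⊕ ipad = 81 9e 36 36 36 36 36.  K' ⊕ opad = eb f4 5c 5c 5c 5c 5c.
Inner input = (K'⊕ipad) ∥ m = 81 9e 36 36 36 36 36 ∥ bc ce 6e cf 8b.
Inner hash: even-index sum = 704 mod 256 = 192; odd-index sum = 703 mod 256 = 191 → c0 bf.
Outer input = (K'⊕opad) ∥ inner = eb f4 5c 5c 5c 5c 5c ∥ c0 bf.
Outer hash (tag): even-index sum = 702 mod 256 = 190; odd-index sum = 620 mod 256 = 108 → be 6c.

be6c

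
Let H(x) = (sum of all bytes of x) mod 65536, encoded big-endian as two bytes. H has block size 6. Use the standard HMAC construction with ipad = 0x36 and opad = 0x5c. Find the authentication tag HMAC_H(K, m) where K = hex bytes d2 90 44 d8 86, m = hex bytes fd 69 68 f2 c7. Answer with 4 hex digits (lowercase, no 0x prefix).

Key hex bytes d2 90 44 d8 86 is 5 bytes ≤ B = 6; zero-pad to 6 bytes: K' = d2 90 44 d8 86 00.
K' ⊕ ipad = e4 a6 72 ee b0 36.  K' ⊕ opad = 8e cc 18 84 da 5c.
Inner input = (K'⊕ipad) ∥ m = e4 a6 72 ee b0 36 ∥ fd 69 68 f2 c7.
Inner hash: sum = 228+166+114+238+176+54+253+105+104+242+199 = 1879 → 07 57.
Outer input = (K'⊕opad) ∥ inner = 8e cc 18 84 da 5c ∥ 07 57.
Outer hash (tag): sum = 142+204+24+132+218+92+7+87 = 906 → 03 8a.

038a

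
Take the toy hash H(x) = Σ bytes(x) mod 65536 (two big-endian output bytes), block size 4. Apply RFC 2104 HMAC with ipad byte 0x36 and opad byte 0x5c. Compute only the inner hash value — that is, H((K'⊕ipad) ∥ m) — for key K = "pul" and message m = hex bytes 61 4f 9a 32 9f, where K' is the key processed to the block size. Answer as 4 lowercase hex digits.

0334

Key "pul" = 70 75 6c is 3 bytes ≤ B = 4; zero-pad to 4 bytes: K' = 70 75 6c 00.
K' ⊕ ipad = 46 43 5a 36.
Inner input = 46 43 5a 36 ∥ 61 4f 9a 32 9f.
Inner hash: sum = 70+67+90+54+97+79+154+50+159 = 820 → 03 34.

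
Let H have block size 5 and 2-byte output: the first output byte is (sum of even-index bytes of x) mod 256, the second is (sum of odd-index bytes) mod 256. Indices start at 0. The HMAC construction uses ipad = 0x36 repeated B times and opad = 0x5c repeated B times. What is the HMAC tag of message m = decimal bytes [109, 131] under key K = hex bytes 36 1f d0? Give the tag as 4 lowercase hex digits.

Key hex bytes 36 1f d0 is 3 bytes ≤ B = 5; zero-pad to 5 bytes: K' = 36 1f d0 00 00.
K' ⊕ ipad = 00 29 e6 36 36.  K' ⊕ opad = 6a 43 8c 5c 5c.
Inner input = (K'⊕ipad) ∥ m = 00 29 e6 36 36 ∥ 6d 83.
Inner hash: even-index sum = 415 mod 256 = 159; odd-index sum = 204 mod 256 = 204 → 9f cc.
Outer input = (K'⊕opad) ∥ inner = 6a 43 8c 5c 5c ∥ 9f cc.
Outer hash (tag): even-index sum = 542 mod 256 = 30; odd-index sum = 318 mod 256 = 62 → 1e 3e.

1e3e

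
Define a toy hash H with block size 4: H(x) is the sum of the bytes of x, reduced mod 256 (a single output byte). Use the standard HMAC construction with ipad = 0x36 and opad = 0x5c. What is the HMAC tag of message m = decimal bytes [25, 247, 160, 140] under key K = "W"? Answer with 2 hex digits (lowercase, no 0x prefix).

5e

Key "W" = 57 is 1 byte ≤ B = 4; zero-pad to 4 bytes: K' = 57 00 00 00.
K' ⊕ ipad = 61 36 36 36.  K' ⊕ opad = 0b 5c 5c 5c.
Inner input = (K'⊕ipad) ∥ m = 61 36 36 36 ∥ 19 f7 a0 8c.
Inner hash: sum = 97+54+54+54+25+247+160+140 = 831; mod 256 = 63 → 3f.
Outer input = (K'⊕opad) ∥ inner = 0b 5c 5c 5c ∥ 3f.
Outer hash (tag): sum = 11+92+92+92+63 = 350; mod 256 = 94 → 5e.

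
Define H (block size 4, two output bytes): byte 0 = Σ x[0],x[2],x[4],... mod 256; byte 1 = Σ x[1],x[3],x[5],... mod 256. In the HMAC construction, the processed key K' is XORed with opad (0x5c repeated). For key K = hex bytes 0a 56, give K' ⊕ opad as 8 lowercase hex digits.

Key hex bytes 0a 56 is 2 bytes ≤ B = 4; zero-pad to 4 bytes: K' = 0a 56 00 00.
XOR each byte with 0x5c: 0a⊕5c=56, 56⊕5c=0a, 00⊕5c=5c, 00⊕5c=5c.

560a5c5c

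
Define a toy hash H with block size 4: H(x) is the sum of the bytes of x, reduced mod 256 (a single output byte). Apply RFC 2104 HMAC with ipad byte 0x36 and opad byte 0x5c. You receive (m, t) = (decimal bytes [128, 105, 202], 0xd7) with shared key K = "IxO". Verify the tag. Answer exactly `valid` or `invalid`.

valid

Key "IxO" = 49 78 4f is 3 bytes ≤ B = 4; zero-pad to 4 bytes: K' = 49 78 4f 00.
K' ⊕ ipad = 7f 4e 79 36; K' ⊕ opad = 15 24 13 5c.
Inner hash: sum = 127+78+121+54+128+105+202 = 815; mod 256 = 47 → 2f.
Outer hash (recomputed tag): sum = 21+36+19+92+47 = 215 → d7.
Recomputed tag = d7; claimed = d7 → match.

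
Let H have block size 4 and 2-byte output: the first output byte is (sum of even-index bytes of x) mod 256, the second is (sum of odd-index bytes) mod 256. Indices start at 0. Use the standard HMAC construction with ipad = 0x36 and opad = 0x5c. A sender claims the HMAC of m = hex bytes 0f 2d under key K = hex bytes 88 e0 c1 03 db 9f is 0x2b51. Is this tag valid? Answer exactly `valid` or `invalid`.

valid

Key hex bytes 88 e0 c1 03 db 9f is 6 bytes > B = 4, so hash it first: H(key) = 24 82, then zero-pad to 4 bytes: K' = 24 82 00 00.
K' ⊕ ipad = 12 b4 36 36; K' ⊕ opad = 78 de 5c 5c.
Inner hash: even-index sum = 87 mod 256 = 87; odd-index sum = 279 mod 256 = 23 → 57 17.
Outer hash (recomputed tag): even-index sum = 299 mod 256 = 43; odd-index sum = 337 mod 256 = 81 → 2b 51.
Recomputed tag = 2b51; claimed = 2b51 → match.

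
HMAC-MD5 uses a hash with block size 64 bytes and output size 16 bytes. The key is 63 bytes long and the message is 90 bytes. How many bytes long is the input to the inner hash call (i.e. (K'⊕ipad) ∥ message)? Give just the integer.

154

Key is 63 ≤ 64 bytes, zero-padded: |K'| = 64.
Inner input = (K'⊕ipad) ∥ m → 64 + 90 = 154 bytes.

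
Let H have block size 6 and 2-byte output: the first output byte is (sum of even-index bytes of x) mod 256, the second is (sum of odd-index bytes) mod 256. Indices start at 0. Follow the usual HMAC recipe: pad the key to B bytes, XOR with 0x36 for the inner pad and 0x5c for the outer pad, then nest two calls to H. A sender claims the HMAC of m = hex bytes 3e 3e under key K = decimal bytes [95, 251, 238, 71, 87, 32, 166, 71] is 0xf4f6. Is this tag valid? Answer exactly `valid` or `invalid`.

Key decimal bytes [95, 251, 238, 71, 87, 32, 166, 71] = 5f fb ee 47 57 20 a6 47 is 8 bytes > B = 6, so hash it first: H(key) = 4a a9, then zero-pad to 6 bytes: K' = 4a a9 00 00 00 00.
K' ⊕ ipad = 7c 9f 36 36 36 36; K' ⊕ opad = 16 f5 5c 5c 5c 5c.
Inner hash: even-index sum = 294 mod 256 = 38; odd-index sum = 329 mod 256 = 73 → 26 49.
Outer hash (recomputed tag): even-index sum = 244 mod 256 = 244; odd-index sum = 502 mod 256 = 246 → f4 f6.
Recomputed tag = f4f6; claimed = f4f6 → match.

valid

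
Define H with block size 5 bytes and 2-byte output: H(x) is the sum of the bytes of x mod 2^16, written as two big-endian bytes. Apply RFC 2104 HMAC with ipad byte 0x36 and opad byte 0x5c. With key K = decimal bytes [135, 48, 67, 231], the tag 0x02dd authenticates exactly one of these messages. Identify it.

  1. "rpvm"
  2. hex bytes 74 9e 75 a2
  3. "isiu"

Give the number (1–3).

Key decimal bytes [135, 48, 67, 231] = 87 30 43 e7 is 4 bytes ≤ B = 5; zero-pad to 5 bytes: K' = 87 30 43 e7 00.
K' ⊕ ipad = b1 06 75 d1 36; K' ⊕ opad = db 6c 1f bb 5c.
m1: inner = H(b1 06 75 d1 36 72 70 76 6d) = 03 f8; tag = H(db 6c 1f bb 5c 03 f8) = 0378
m2: inner = H(b1 06 75 d1 36 74 9e 75 a2) = 04 5c; tag = H(db 6c 1f bb 5c 04 5c) = 02dd ← matches
m3: inner = H(b1 06 75 d1 36 69 73 69 75) = 03 ed; tag = H(db 6c 1f bb 5c 03 ed) = 036d

2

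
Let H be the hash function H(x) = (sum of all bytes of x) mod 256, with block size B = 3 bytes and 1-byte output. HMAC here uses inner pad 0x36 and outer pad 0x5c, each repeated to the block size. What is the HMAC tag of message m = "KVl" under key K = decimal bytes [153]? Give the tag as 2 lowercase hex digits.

Key decimal bytes [153] = 99 is 1 byte ≤ B = 3; zero-pad to 3 bytes: K' = 99 00 00.
K' ⊕ ipad = af 36 36.  K' ⊕ opad = c5 5c 5c.
Inner input = (K'⊕ipad) ∥ m = af 36 36 ∥ 4b 56 6c.
Inner hash: sum = 175+54+54+75+86+108 = 552; mod 256 = 40 → 28.
Outer input = (K'⊕opad) ∥ inner = c5 5c 5c ∥ 28.
Outer hash (tag): sum = 197+92+92+40 = 421; mod 256 = 165 → a5.

a5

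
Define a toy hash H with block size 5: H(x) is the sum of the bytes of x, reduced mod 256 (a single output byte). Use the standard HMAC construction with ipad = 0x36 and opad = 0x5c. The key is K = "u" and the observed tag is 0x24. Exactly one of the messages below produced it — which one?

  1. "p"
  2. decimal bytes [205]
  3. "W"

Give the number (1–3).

Key "u" = 75 is 1 byte ≤ B = 5; zero-pad to 5 bytes: K' = 75 00 00 00 00.
K' ⊕ ipad = 43 36 36 36 36; K' ⊕ opad = 29 5c 5c 5c 5c.
m1: inner = H(43 36 36 36 36 70) = 8b; tag = H(29 5c 5c 5c 5c 8b) = 24 ← matches
m2: inner = H(43 36 36 36 36 cd) = e8; tag = H(29 5c 5c 5c 5c e8) = 81
m3: inner = H(43 36 36 36 36 57) = 72; tag = H(29 5c 5c 5c 5c 72) = 0b

1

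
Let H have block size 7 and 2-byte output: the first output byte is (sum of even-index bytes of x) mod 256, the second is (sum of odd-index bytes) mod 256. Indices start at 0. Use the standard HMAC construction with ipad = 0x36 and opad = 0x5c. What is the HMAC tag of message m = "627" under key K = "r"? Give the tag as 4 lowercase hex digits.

Key "r" = 72 is 1 byte ≤ B = 7; zero-pad to 7 bytes: K' = 72 00 00 00 00 00 00.
K' ⊕ ipad = 44 36 36 36 36 36 36.  K' ⊕ opad = 2e 5c 5c 5c 5c 5c 5c.
Inner input = (K'⊕ipad) ∥ m = 44 36 36 36 36 36 36 ∥ 36 32 37.
Inner hash: even-index sum = 280 mod 256 = 24; odd-index sum = 271 mod 256 = 15 → 18 0f.
Outer input = (K'⊕opad) ∥ inner = 2e 5c 5c 5c 5c 5c 5c ∥ 18 0f.
Outer hash (tag): even-index sum = 337 mod 256 = 81; odd-index sum = 300 mod 256 = 44 → 51 2c.

512c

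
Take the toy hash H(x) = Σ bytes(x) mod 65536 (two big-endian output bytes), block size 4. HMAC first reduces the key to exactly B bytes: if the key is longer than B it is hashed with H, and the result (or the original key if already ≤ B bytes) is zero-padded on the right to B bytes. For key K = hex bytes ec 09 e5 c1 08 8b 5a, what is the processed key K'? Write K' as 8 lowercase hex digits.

|K| = 7 > B = 4, so first hash the key.
H(K): sum = 236+9+229+193+8+139+90 = 904 → 03 88.
Zero-pad H(K) = 03 88 to 4 bytes: K' = 03 88 00 00.

03880000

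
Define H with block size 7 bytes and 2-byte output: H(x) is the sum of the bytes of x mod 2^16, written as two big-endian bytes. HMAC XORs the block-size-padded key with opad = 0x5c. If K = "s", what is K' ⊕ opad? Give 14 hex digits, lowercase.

2f5c5c5c5c5c5c

Key "s" = 73 is 1 byte ≤ B = 7; zero-pad to 7 bytes: K' = 73 00 00 00 00 00 00.
XOR each byte with 0x5c: 73⊕5c=2f, 00⊕5c=5c, 00⊕5c=5c, 00⊕5c=5c, 00⊕5c=5c, 00⊕5c=5c, 00⊕5c=5c.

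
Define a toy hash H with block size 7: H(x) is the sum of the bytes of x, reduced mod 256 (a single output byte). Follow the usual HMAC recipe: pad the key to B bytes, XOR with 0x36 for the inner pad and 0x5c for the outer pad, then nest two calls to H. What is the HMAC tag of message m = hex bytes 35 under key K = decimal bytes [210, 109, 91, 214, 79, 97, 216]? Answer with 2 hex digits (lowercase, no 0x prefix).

Key decimal bytes [210, 109, 91, 214, 79, 97, 216] = d2 6d 5b d6 4f 61 d8 is exactly B = 7 bytes: K' = d2 6d 5b d6 4f 61 d8.
K' ⊕ ipad = e4 5b 6d e0 79 57 ee.  K' ⊕ opad = 8e 31 07 8a 13 3d 84.
Inner input = (K'⊕ipad) ∥ m = e4 5b 6d e0 79 57 ee ∥ 35.
Inner hash: sum = 228+91+109+224+121+87+238+53 = 1151; mod 256 = 127 → 7f.
Outer input = (K'⊕opad) ∥ inner = 8e 31 07 8a 13 3d 84 ∥ 7f.
Outer hash (tag): sum = 142+49+7+138+19+61+132+127 = 675; mod 256 = 163 → a3.

a3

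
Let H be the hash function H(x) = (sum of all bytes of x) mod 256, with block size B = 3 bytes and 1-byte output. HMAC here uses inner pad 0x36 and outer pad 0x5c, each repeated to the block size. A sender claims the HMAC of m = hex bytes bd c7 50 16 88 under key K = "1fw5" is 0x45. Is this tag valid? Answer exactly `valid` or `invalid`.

Key "1fw5" = 31 66 77 35 is 4 bytes > B = 3, so hash it first: H(key) = 43, then zero-pad to 3 bytes: K' = 43 00 00.
K' ⊕ ipad = 75 36 36; K' ⊕ opad = 1f 5c 5c.
Inner hash: sum = 117+54+54+189+199+80+22+136 = 851; mod 256 = 83 → 53.
Outer hash (recomputed tag): sum = 31+92+92+83 = 298; mod 256 = 42 → 2a.
Recomputed tag = 2a; claimed = 45 → mismatch.

invalid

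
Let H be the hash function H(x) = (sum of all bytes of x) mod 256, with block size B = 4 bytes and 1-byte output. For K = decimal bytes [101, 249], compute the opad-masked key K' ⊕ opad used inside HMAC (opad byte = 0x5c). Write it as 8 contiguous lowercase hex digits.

39a55c5c

Key decimal bytes [101, 249] = 65 f9 is 2 bytes ≤ B = 4; zero-pad to 4 bytes: K' = 65 f9 00 00.
XOR each byte with 0x5c: 65⊕5c=39, f9⊕5c=a5, 00⊕5c=5c, 00⊕5c=5c.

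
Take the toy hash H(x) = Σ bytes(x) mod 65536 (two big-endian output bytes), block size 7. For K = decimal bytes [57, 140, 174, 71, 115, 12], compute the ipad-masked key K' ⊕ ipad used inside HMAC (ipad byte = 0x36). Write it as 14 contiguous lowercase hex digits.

0fba9871453a36

Key decimal bytes [57, 140, 174, 71, 115, 12] = 39 8c ae 47 73 0c is 6 bytes ≤ B = 7; zero-pad to 7 bytes: K' = 39 8c ae 47 73 0c 00.
XOR each byte with 0x36: 39⊕36=0f, 8c⊕36=ba, ae⊕36=98, 47⊕36=71, 73⊕36=45, 0c⊕36=3a, 00⊕36=36.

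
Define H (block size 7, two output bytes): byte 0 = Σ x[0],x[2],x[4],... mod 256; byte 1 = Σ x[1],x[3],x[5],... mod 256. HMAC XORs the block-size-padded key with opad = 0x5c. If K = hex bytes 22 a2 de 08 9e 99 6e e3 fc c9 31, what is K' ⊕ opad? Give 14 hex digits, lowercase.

65b35c5c5c5c5c

Key hex bytes 22 a2 de 08 9e 99 6e e3 fc c9 31 is 11 bytes > B = 7, so hash it first: H(key) = 39 ef, then zero-pad to 7 bytes: K' = 39 ef 00 00 00 00 00.
XOR each byte with 0x5c: 39⊕5c=65, ef⊕5c=b3, 00⊕5c=5c, 00⊕5c=5c, 00⊕5c=5c, 00⊕5c=5c, 00⊕5c=5c.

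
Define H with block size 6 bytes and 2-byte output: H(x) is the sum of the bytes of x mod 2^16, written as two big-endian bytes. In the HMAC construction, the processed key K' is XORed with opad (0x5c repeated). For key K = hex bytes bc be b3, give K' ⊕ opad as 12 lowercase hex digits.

e0e2ef5c5c5c

Key hex bytes bc be b3 is 3 bytes ≤ B = 6; zero-pad to 6 bytes: K' = bc be b3 00 00 00.
XOR each byte with 0x5c: bc⊕5c=e0, be⊕5c=e2, b3⊕5c=ef, 00⊕5c=5c, 00⊕5c=5c, 00⊕5c=5c.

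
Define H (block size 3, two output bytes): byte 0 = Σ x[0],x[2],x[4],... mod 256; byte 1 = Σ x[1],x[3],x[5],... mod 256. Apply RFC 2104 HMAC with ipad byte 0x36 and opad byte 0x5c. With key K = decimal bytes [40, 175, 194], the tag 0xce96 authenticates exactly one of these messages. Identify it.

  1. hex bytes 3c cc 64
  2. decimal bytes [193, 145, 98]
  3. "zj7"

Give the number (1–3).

2

Key decimal bytes [40, 175, 194] = 28 af c2 is exactly B = 3 bytes: K' = 28 af c2.
K' ⊕ ipad = 1e 99 f4; K' ⊕ opad = 74 f3 9e.
m1: inner = H(1e 99 f4 3c cc 64) = de 39; tag = H(74 f3 9e de 39) = 4bd1
m2: inner = H(1e 99 f4 c1 91 62) = a3 bc; tag = H(74 f3 9e a3 bc) = ce96 ← matches
m3: inner = H(1e 99 f4 7a 6a 37) = 7c 4a; tag = H(74 f3 9e 7c 4a) = 5c6f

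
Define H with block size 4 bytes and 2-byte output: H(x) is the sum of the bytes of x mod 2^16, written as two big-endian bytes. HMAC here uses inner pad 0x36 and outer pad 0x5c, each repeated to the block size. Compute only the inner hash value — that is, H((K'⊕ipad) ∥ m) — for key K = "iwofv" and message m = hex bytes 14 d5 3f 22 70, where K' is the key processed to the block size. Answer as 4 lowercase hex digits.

Key "iwofv" = 69 77 6f 66 76 is 5 bytes > B = 4, so hash it first: H(key) = 02 2b, then zero-pad to 4 bytes: K' = 02 2b 00 00.
K' ⊕ ipad = 34 1d 36 36.
Inner input = 34 1d 36 36 ∥ 14 d5 3f 22 70.
Inner hash: sum = 52+29+54+54+20+213+63+34+112 = 631 → 02 77.

0277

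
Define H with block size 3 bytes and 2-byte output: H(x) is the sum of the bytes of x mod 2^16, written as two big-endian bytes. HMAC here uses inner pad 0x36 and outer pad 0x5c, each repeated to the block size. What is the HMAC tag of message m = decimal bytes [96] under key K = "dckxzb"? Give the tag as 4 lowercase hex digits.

020f

Key "dckxzb" = 64 63 6b 78 7a 62 is 6 bytes > B = 3, so hash it first: H(key) = 02 86, then zero-pad to 3 bytes: K' = 02 86 00.
K' ⊕ ipad = 34 b0 36.  K' ⊕ opad = 5e da 5c.
Inner input = (K'⊕ipad) ∥ m = 34 b0 36 ∥ 60.
Inner hash: sum = 52+176+54+96 = 378 → 01 7a.
Outer input = (K'⊕opad) ∥ inner = 5e da 5c ∥ 01 7a.
Outer hash (tag): sum = 94+218+92+1+122 = 527 → 02 0f.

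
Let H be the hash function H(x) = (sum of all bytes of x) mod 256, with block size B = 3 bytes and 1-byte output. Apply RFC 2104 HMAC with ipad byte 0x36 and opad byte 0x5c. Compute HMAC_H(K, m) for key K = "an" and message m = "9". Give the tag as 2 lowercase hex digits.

e9

Key "an" = 61 6e is 2 bytes ≤ B = 3; zero-pad to 3 bytes: K' = 61 6e 00.
K' ⊕ ipad = 57 58 36.  K' ⊕ opad = 3d 32 5c.
Inner input = (K'⊕ipad) ∥ m = 57 58 36 ∥ 39.
Inner hash: sum = 87+88+54+57 = 286; mod 256 = 30 → 1e.
Outer input = (K'⊕opad) ∥ inner = 3d 32 5c ∥ 1e.
Outer hash (tag): sum = 61+50+92+30 = 233 → e9.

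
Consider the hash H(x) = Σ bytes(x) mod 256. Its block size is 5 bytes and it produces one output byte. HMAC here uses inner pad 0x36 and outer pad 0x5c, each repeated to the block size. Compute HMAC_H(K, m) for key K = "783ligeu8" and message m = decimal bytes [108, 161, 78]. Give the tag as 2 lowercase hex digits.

Key "783ligeu8" = 37 38 33 6c 69 67 65 75 38 is 9 bytes > B = 5, so hash it first: H(key) = f0, then zero-pad to 5 bytes: K' = f0 00 00 00 00.
K' ⊕ ipad = c6 36 36 36 36.  K' ⊕ opad = ac 5c 5c 5c 5c.
Inner input = (K'⊕ipad) ∥ m = c6 36 36 36 36 ∥ 6c a1 4e.
Inner hash: sum = 198+54+54+54+54+108+161+78 = 761; mod 256 = 249 → f9.
Outer input = (K'⊕opad) ∥ inner = ac 5c 5c 5c 5c ∥ f9.
Outer hash (tag): sum = 172+92+92+92+92+249 = 789; mod 256 = 21 → 15.

15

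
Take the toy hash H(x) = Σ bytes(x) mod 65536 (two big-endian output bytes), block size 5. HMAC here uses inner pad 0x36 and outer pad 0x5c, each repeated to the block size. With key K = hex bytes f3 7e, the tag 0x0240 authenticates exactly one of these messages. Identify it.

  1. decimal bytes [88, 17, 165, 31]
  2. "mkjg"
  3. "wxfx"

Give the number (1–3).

2

Key hex bytes f3 7e is 2 bytes ≤ B = 5; zero-pad to 5 bytes: K' = f3 7e 00 00 00.
K' ⊕ ipad = c5 48 36 36 36; K' ⊕ opad = af 22 5c 5c 5c.
m1: inner = H(c5 48 36 36 36 58 11 a5 1f) = 02 dc; tag = H(af 22 5c 5c 5c 02 dc) = 02c3
m2: inner = H(c5 48 36 36 36 6d 6b 6a 67) = 03 58; tag = H(af 22 5c 5c 5c 03 58) = 0240 ← matches
m3: inner = H(c5 48 36 36 36 77 78 66 78) = 03 7c; tag = H(af 22 5c 5c 5c 03 7c) = 0264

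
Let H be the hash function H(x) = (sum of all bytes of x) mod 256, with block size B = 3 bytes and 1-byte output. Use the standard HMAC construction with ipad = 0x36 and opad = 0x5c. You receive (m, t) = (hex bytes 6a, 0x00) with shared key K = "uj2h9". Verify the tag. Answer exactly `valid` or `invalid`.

valid

Key "uj2h9" = 75 6a 32 68 39 is 5 bytes > B = 3, so hash it first: H(key) = b2, then zero-pad to 3 bytes: K' = b2 00 00.
K' ⊕ ipad = 84 36 36; K' ⊕ opad = ee 5c 5c.
Inner hash: sum = 132+54+54+106 = 346; mod 256 = 90 → 5a.
Outer hash (recomputed tag): sum = 238+92+92+90 = 512; mod 256 = 0 → 00.
Recomputed tag = 00; claimed = 00 → match.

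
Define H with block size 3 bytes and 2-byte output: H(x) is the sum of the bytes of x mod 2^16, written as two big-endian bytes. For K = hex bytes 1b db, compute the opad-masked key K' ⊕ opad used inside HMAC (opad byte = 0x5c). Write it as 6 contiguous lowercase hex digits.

47875c

Key hex bytes 1b db is 2 bytes ≤ B = 3; zero-pad to 3 bytes: K' = 1b db 00.
XOR each byte with 0x5c: 1b⊕5c=47, db⊕5c=87, 00⊕5c=5c.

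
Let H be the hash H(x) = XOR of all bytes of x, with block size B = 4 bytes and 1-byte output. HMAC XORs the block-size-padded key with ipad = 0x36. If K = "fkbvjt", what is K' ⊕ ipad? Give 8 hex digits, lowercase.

Key "fkbvjt" = 66 6b 62 76 6a 74 is 6 bytes > B = 4, so hash it first: H(key) = 07, then zero-pad to 4 bytes: K' = 07 00 00 00.
XOR each byte with 0x36: 07⊕36=31, 00⊕36=36, 00⊕36=36, 00⊕36=36.

31363636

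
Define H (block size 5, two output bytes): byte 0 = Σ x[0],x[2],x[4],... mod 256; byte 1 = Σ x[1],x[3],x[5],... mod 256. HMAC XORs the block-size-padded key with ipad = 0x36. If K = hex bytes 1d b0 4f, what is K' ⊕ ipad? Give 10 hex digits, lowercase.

2b86793636

Key hex bytes 1d b0 4f is 3 bytes ≤ B = 5; zero-pad to 5 bytes: K' = 1d b0 4f 00 00.
XOR each byte with 0x36: 1d⊕36=2b, b0⊕36=86, 4f⊕36=79, 00⊕36=36, 00⊕36=36.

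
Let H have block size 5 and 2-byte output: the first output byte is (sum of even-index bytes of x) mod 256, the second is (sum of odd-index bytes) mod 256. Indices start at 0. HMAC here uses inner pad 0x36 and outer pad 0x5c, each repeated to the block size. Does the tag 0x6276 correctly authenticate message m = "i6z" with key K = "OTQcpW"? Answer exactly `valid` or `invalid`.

invalid

Key "OTQcpW" = 4f 54 51 63 70 57 is 6 bytes > B = 5, so hash it first: H(key) = 10 0e, then zero-pad to 5 bytes: K' = 10 0e 00 00 00.
K' ⊕ ipad = 26 38 36 36 36; K' ⊕ opad = 4c 52 5c 5c 5c.
Inner hash: even-index sum = 200 mod 256 = 200; odd-index sum = 337 mod 256 = 81 → c8 51.
Outer hash (recomputed tag): even-index sum = 341 mod 256 = 85; odd-index sum = 374 mod 256 = 118 → 55 76.
Recomputed tag = 5576; claimed = 6276 → mismatch.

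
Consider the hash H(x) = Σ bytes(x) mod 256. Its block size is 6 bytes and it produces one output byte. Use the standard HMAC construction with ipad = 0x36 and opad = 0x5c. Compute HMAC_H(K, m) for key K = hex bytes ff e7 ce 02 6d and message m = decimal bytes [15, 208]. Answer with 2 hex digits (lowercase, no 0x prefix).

Key hex bytes ff e7 ce 02 6d is 5 bytes ≤ B = 6; zero-pad to 6 bytes: K' = ff e7 ce 02 6d 00.
K' ⊕ ipad = c9 d1 f8 34 5b 36.  K' ⊕ opad = a3 bb 92 5e 31 5c.
Inner input = (K'⊕ipad) ∥ m = c9 d1 f8 34 5b 36 ∥ 0f d0.
Inner hash: sum = 201+209+248+52+91+54+15+208 = 1078; mod 256 = 54 → 36.
Outer input = (K'⊕opad) ∥ inner = a3 bb 92 5e 31 5c ∥ 36.
Outer hash (tag): sum = 163+187+146+94+49+92+54 = 785; mod 256 = 17 → 11.

11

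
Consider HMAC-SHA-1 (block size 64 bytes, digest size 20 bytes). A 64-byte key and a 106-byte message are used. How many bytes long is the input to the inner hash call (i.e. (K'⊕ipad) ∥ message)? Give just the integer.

170

Key is 64 ≤ 64 bytes, zero-padded: |K'| = 64.
Inner input = (K'⊕ipad) ∥ m → 64 + 106 = 170 bytes.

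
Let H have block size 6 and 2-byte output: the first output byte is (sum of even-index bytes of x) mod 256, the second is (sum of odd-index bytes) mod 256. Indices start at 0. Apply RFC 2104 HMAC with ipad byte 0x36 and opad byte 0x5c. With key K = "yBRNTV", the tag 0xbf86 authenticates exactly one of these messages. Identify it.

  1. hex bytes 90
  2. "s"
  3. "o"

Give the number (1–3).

Key "yBRNTV" = 79 42 52 4e 54 56 is exactly B = 6 bytes: K' = 79 42 52 4e 54 56.
K' ⊕ ipad = 4f 74 64 78 62 60; K' ⊕ opad = 25 1e 0e 12 08 0a.
m1: inner = H(4f 74 64 78 62 60 90) = a5 4c; tag = H(25 1e 0e 12 08 0a a5 4c) = e086
m2: inner = H(4f 74 64 78 62 60 73) = 88 4c; tag = H(25 1e 0e 12 08 0a 88 4c) = c386
m3: inner = H(4f 74 64 78 62 60 6f) = 84 4c; tag = H(25 1e 0e 12 08 0a 84 4c) = bf86 ← matches

3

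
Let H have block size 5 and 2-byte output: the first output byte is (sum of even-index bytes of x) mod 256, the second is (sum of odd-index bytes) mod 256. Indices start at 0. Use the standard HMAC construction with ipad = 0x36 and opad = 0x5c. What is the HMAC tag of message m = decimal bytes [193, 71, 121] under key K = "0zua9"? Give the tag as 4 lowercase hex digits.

d702

Key "0zua9" = 30 7a 75 61 39 is exactly B = 5 bytes: K' = 30 7a 75 61 39.
K' ⊕ ipad = 06 4c 43 57 0f.  K' ⊕ opad = 6c 26 29 3d 65.
Inner input = (K'⊕ipad) ∥ m = 06 4c 43 57 0f ∥ c1 47 79.
Inner hash: even-index sum = 159 mod 256 = 159; odd-index sum = 477 mod 256 = 221 → 9f dd.
Outer input = (K'⊕opad) ∥ inner = 6c 26 29 3d 65 ∥ 9f dd.
Outer hash (tag): even-index sum = 471 mod 256 = 215; odd-index sum = 258 mod 256 = 2 → d7 02.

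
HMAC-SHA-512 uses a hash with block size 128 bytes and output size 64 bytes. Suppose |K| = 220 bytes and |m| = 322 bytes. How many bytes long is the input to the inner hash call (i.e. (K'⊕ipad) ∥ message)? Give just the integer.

450

Key is 220 > 128 bytes, so it is hashed to 64 bytes then zero-padded to 128: |K'| = 128.
Inner input = (K'⊕ipad) ∥ m → 128 + 322 = 450 bytes.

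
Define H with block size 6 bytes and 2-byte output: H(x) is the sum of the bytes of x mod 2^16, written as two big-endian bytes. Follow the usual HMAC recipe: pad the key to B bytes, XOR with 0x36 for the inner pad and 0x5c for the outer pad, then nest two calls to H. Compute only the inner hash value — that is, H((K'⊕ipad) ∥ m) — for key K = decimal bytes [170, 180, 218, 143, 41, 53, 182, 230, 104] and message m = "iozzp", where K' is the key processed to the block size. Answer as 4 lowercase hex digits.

0366

Key decimal bytes [170, 180, 218, 143, 41, 53, 182, 230, 104] = aa b4 da 8f 29 35 b6 e6 68 is 9 bytes > B = 6, so hash it first: H(key) = 05 29, then zero-pad to 6 bytes: K' = 05 29 00 00 00 00.
K' ⊕ ipad = 33 1f 36 36 36 36.
Inner input = 33 1f 36 36 36 36 ∥ 69 6f 7a 7a 70.
Inner hash: sum = 51+31+54+54+54+54+105+111+122+122+112 = 870 → 03 66.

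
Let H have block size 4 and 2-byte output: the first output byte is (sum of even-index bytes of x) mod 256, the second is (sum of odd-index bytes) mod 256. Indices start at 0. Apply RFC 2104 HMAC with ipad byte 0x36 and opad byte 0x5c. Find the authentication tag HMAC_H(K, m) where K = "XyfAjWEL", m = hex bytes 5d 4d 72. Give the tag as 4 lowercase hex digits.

ed4b

Key "XyfAjWEL" = 58 79 66 41 6a 57 45 4c is 8 bytes > B = 4, so hash it first: H(key) = 6d 5d, then zero-pad to 4 bytes: K' = 6d 5d 00 00.
K' ⊕ ipad = 5b 6b 36 36.  K' ⊕ opad = 31 01 5c 5c.
Inner input = (K'⊕ipad) ∥ m = 5b 6b 36 36 ∥ 5d 4d 72.
Inner hash: even-index sum = 352 mod 256 = 96; odd-index sum = 238 mod 256 = 238 → 60 ee.
Outer input = (K'⊕opad) ∥ inner = 31 01 5c 5c ∥ 60 ee.
Outer hash (tag): even-index sum = 237 mod 256 = 237; odd-index sum = 331 mod 256 = 75 → ed 4b.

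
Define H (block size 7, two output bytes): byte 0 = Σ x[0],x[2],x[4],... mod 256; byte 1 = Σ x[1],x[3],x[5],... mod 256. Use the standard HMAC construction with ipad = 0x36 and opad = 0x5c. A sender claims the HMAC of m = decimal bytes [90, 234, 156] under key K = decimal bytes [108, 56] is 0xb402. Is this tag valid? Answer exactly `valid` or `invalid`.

valid

Key decimal bytes [108, 56] = 6c 38 is 2 bytes ≤ B = 7; zero-pad to 7 bytes: K' = 6c 38 00 00 00 00 00.
K' ⊕ ipad = 5a 0e 36 36 36 36 36; K' ⊕ opad = 30 64 5c 5c 5c 5c 5c.
Inner hash: even-index sum = 486 mod 256 = 230; odd-index sum = 368 mod 256 = 112 → e6 70.
Outer hash (recomputed tag): even-index sum = 436 mod 256 = 180; odd-index sum = 514 mod 256 = 2 → b4 02.
Recomputed tag = b402; claimed = b402 → match.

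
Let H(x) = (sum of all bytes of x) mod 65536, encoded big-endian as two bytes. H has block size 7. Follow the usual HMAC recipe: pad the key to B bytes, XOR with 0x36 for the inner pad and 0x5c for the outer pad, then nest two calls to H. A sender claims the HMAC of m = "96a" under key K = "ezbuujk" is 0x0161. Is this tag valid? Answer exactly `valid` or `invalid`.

valid

Key "ezbuujk" = 65 7a 62 75 75 6a 6b is exactly B = 7 bytes: K' = 65 7a 62 75 75 6a 6b.
K' ⊕ ipad = 53 4c 54 43 43 5c 5d; K' ⊕ opad = 39 26 3e 29 29 36 37.
Inner hash: sum = 83+76+84+67+67+92+93+57+54+97 = 770 → 03 02.
Outer hash (recomputed tag): sum = 57+38+62+41+41+54+55+3+2 = 353 → 01 61.
Recomputed tag = 0161; claimed = 0161 → match.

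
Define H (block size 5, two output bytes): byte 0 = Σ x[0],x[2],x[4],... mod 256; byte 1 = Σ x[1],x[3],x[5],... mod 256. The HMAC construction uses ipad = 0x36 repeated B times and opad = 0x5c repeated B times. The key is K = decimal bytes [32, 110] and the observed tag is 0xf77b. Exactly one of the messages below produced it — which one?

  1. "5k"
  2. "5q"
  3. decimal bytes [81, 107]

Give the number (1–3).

1

Key decimal bytes [32, 110] = 20 6e is 2 bytes ≤ B = 5; zero-pad to 5 bytes: K' = 20 6e 00 00 00.
K' ⊕ ipad = 16 58 36 36 36; K' ⊕ opad = 7c 32 5c 5c 5c.
m1: inner = H(16 58 36 36 36 35 6b) = ed c3; tag = H(7c 32 5c 5c 5c ed c3) = f77b ← matches
m2: inner = H(16 58 36 36 36 35 71) = f3 c3; tag = H(7c 32 5c 5c 5c f3 c3) = f781
m3: inner = H(16 58 36 36 36 51 6b) = ed df; tag = H(7c 32 5c 5c 5c ed df) = 137b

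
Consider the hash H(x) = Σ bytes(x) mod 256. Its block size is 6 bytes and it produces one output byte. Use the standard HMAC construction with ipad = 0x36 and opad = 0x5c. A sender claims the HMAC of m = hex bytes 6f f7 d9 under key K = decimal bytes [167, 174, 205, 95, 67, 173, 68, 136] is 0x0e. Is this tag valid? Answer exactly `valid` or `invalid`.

invalid

Key decimal bytes [167, 174, 205, 95, 67, 173, 68, 136] = a7 ae cd 5f 43 ad 44 88 is 8 bytes > B = 6, so hash it first: H(key) = 3d, then zero-pad to 6 bytes: K' = 3d 00 00 00 00 00.
K' ⊕ ipad = 0b 36 36 36 36 36; K' ⊕ opad = 61 5c 5c 5c 5c 5c.
Inner hash: sum = 11+54+54+54+54+54+111+247+217 = 856; mod 256 = 88 → 58.
Outer hash (recomputed tag): sum = 97+92+92+92+92+92+88 = 645; mod 256 = 133 → 85.
Recomputed tag = 85; claimed = 0e → mismatch.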